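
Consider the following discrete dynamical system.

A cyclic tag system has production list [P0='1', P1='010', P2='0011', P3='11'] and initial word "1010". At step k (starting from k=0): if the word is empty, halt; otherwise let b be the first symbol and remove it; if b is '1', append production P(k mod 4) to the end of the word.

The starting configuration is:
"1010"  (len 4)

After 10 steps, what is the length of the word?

t=0: "1010"  (len 4)
t=1: "0101"  (len 4)
t=2: "101"  (len 3)
t=3: "010011"  (len 6)
t=4: "10011"  (len 5)
t=5: "00111"  (len 5)
t=6: "0111"  (len 4)
t=7: "111"  (len 3)
t=8: "1111"  (len 4)
t=9: "1111"  (len 4)
t=10: "111010"  (len 6)

6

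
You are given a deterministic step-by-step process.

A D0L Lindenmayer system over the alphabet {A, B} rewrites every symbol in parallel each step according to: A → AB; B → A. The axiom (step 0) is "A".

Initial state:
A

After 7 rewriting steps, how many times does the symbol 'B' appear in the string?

gen 0: A
gen 1: AB
gen 2: ABA
gen 3: ABAAB
gen 4: ABAABABA
gen 5: ABAABABAABAAB
gen 6: ABAABABAABAABABAABABA
gen 7: ABAABABAABAABABAABABAABAABABAABAAB

13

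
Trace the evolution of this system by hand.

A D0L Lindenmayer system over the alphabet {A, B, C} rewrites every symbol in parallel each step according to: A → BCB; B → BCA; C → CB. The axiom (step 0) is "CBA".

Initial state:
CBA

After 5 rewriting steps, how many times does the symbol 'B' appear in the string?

0) CBA
1) CBBCABCB
2) CBBCABCACBBCBBCACBBCA
3) CBBCABCACBBCBBCACBBCBCBBCABCACBBCABCACBBCBCBBCABCACBBCB
4) CBBCABCACBBCBBCACBBCBCBBCABCACBBCABCACBBCBCBBCABCACBBCACBB…BCBBCACBBCBCBBCABCACBBCACBBCABCACBBCBBCACBBCBCBBCABCACBBCA  (len 144)
5) CBBCABCACBBCBBCACBBCBCBBCABCACBBCABCACBBCBCBBCABCACBBCACBB…BCABCACBBCBCBBCABCACBBCACBBCABCACBBCBBCACBBCBCBBCABCACBBCB  (len 377)

169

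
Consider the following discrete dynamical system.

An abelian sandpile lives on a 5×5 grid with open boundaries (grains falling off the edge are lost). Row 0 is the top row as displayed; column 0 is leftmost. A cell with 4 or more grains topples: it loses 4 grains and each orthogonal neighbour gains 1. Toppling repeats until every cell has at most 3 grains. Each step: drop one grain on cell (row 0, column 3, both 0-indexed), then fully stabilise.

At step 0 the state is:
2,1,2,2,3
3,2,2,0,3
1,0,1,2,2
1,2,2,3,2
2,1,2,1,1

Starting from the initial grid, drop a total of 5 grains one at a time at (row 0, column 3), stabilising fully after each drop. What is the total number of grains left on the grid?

0) 2,1,2,2,3
3,2,2,0,3
1,0,1,2,2
1,2,2,3,2
2,1,2,1,1
1) 2,1,2,3,3
3,2,2,0,3
1,0,1,2,2
1,2,2,3,2
2,1,2,1,1
2) 2,1,3,1,1
3,2,2,2,0
1,0,1,2,3
1,2,2,3,2
2,1,2,1,1
3) 2,1,3,2,1
3,2,2,2,0
1,0,1,2,3
1,2,2,3,2
2,1,2,1,1
4) 2,1,3,3,1
3,2,2,2,0
1,0,1,2,3
1,2,2,3,2
2,1,2,1,1
5) 2,2,0,1,2
3,2,3,3,0
1,0,1,2,3
1,2,2,3,2
2,1,2,1,1

42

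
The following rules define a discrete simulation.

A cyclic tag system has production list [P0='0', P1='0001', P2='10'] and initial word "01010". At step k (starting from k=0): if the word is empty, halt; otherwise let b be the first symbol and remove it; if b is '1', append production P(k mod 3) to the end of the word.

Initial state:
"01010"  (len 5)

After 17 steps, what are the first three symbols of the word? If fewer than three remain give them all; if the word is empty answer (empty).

gen 0: "01010"  (len 5)
gen 1: "1010"  (len 4)
gen 2: "0100001"  (len 7)
gen 3: "100001"  (len 6)
gen 4: "000010"  (len 6)
gen 5: "00010"  (len 5)
gen 6: "0010"  (len 4)
gen 7: "010"  (len 3)
gen 8: "10"  (len 2)
gen 9: "010"  (len 3)
gen 10: "10"  (len 2)
gen 11: "00001"  (len 5)
gen 12: "0001"  (len 4)
gen 13: "001"  (len 3)
gen 14: "01"  (len 2)
gen 15: "1"  (len 1)
gen 16: "0"  (len 1)
gen 17: (halted — word empty)

(empty)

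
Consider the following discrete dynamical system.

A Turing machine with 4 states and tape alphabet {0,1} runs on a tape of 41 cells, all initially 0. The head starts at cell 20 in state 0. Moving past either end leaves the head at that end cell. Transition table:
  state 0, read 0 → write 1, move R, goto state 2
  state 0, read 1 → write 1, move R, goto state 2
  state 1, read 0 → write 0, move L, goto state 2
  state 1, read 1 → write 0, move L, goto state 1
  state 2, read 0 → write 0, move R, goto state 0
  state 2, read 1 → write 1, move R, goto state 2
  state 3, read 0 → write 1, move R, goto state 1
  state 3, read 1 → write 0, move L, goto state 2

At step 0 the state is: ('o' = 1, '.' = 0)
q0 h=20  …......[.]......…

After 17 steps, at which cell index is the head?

37

step 0: q0 h=20  …......[.]......…
step 1: q2 h=21  ….....o[.]......…
step 2: q0 h=22  …....o.[.]......…
step 3: q2 h=23  …...o.o[.]......…
step 4: q0 h=24  …..o.o.[.]......…
step 5: q2 h=25  ….o.o.o[.]......…
step 6: q0 h=26  …o.o.o.[.]......…
step 7: q2 h=27  ….o.o.o[.]......…
step 8: q0 h=28  …o.o.o.[.]......…
step 9: q2 h=29  ….o.o.o[.]......…
step 10: q0 h=30  …o.o.o.[.]......…
step 11: q2 h=31  ….o.o.o[.]......…
step 12: q0 h=32  …o.o.o.[.]......…
step 13: q2 h=33  ….o.o.o[.]......…
step 14: q0 h=34  …o.o.o.[.]......|
step 15: q2 h=35  ….o.o.o[.].....|
step 16: q0 h=36  …o.o.o.[.]....|
step 17: q2 h=37  ….o.o.o[.]...|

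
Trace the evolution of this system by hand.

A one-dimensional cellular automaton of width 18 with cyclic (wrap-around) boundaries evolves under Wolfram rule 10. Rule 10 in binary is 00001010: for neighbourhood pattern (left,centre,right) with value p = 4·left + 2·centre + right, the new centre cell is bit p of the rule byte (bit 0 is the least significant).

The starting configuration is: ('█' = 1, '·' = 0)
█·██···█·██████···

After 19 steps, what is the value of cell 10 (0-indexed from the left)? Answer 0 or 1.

step 0: █·██···█·██████···
step 1: ··█···█··█·······█
step 2: ·█···█··█·······█·
step 3: █···█··█·······█··
step 4: ···█··█·······█··█
step 5: ··█··█·······█··█·
step 6: ·█··█·······█··█··
step 7: █··█·······█··█···
step 8: ··█·······█··█···█
step 9: ·█·······█··█···█·
step 10: █·······█··█···█··
step 11: ·······█··█···█··█
step 12: ······█··█···█··█·
step 13: ·····█··█···█··█··
step 14: ····█··█···█··█···
step 15: ···█··█···█··█····
step 16: ··█··█···█··█·····
step 17: ·█··█···█··█······
step 18: █··█···█··█·······
step 19: ··█···█··█·······█

0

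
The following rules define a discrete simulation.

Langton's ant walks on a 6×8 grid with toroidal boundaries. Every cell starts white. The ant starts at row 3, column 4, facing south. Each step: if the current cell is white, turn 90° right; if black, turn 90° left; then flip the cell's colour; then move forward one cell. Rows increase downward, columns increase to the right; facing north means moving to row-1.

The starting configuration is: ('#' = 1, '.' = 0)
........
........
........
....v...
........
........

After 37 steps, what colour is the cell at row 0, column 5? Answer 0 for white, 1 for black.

0

t=0: ........
........
........
....v...
........
........
t=1: ........
........
........
...<#...
........
........
t=2: ........
........
...^....
...##...
........
........
t=3: ........
........
...#>...
...##...
........
........
t=4: ........
........
...##...
...#v...
........
........
t=5: ........
........
...##...
...#.>..
........
........
t=6: ........
........
...##...
...#.#..
.....v..
........
t=7: ........
........
...##...
...#.#..
....<#..
........
t=8: ........
........
...##...
...#^#..
....##..
........
t=9: ........
........
...##...
...##>..
....##..
........
t=10: ........
........
...##^..
...##...
....##..
........
t=11: ........
........
...###>.
...##...
....##..
........
t=12: ........
........
...####.
...##.v.
....##..
........
t=13: ........
........
...####.
...##<#.
....##..
........
t=14: ........
........
...##^#.
...####.
....##..
........
t=15: ........
........
...#<.#.
...####.
....##..
........
t=16: ........
........
...#..#.
...#v##.
....##..
........
t=17: ........
........
...#..#.
...#.>#.
....##..
........
t=18: ........
........
...#.^#.
...#..#.
....##..
........
t=19: ........
........
...#.#>.
...#..#.
....##..
........
t=20: ........
......^.
...#.#..
...#..#.
....##..
........
t=21: ........
......#>
...#.#..
...#..#.
....##..
........
t=22: ........
......##
...#.#.v
...#..#.
....##..
........
t=23: ........
......##
...#.#<#
...#..#.
....##..
........
t=24: ........
......^#
...#.###
...#..#.
....##..
........
t=25: ........
.....<.#
...#.###
...#..#.
....##..
........
t=26: .....^..
.....#.#
...#.###
...#..#.
....##..
........
t=27: .....#>.
.....#.#
...#.###
...#..#.
....##..
........
t=28: .....##.
.....#v#
...#.###
...#..#.
....##..
........
t=29: .....##.
.....<##
...#.###
...#..#.
....##..
........
t=30: .....##.
......##
...#.v##
...#..#.
....##..
........
t=31: .....##.
......##
...#..>#
...#..#.
....##..
........
t=32: .....##.
......^#
...#...#
...#..#.
....##..
........
t=33: .....##.
.....<.#
...#...#
...#..#.
....##..
........
t=34: .....^#.
.....#.#
...#...#
...#..#.
....##..
........
t=35: ....<.#.
.....#.#
...#...#
...#..#.
....##..
........
t=36: ....#.#.
.....#.#
...#...#
...#..#.
....##..
....^...
t=37: ....#.#.
.....#.#
...#...#
...#..#.
....##..
....#>..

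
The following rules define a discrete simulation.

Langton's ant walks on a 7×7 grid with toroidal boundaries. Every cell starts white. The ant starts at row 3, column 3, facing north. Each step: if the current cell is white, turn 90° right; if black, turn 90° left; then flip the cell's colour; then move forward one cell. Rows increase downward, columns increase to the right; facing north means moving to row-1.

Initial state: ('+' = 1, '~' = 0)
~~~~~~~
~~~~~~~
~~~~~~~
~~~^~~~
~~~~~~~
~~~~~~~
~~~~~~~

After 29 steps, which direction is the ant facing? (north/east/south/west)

east

0) ~~~~~~~
~~~~~~~
~~~~~~~
~~~^~~~
~~~~~~~
~~~~~~~
~~~~~~~
1) ~~~~~~~
~~~~~~~
~~~~~~~
~~~+>~~
~~~~~~~
~~~~~~~
~~~~~~~
2) ~~~~~~~
~~~~~~~
~~~~~~~
~~~++~~
~~~~v~~
~~~~~~~
~~~~~~~
3) ~~~~~~~
~~~~~~~
~~~~~~~
~~~++~~
~~~<+~~
~~~~~~~
~~~~~~~
4) ~~~~~~~
~~~~~~~
~~~~~~~
~~~^+~~
~~~++~~
~~~~~~~
~~~~~~~
5) ~~~~~~~
~~~~~~~
~~~~~~~
~~<~+~~
~~~++~~
~~~~~~~
~~~~~~~
6) ~~~~~~~
~~~~~~~
~~^~~~~
~~+~+~~
~~~++~~
~~~~~~~
~~~~~~~
7) ~~~~~~~
~~~~~~~
~~+>~~~
~~+~+~~
~~~++~~
~~~~~~~
~~~~~~~
8) ~~~~~~~
~~~~~~~
~~++~~~
~~+v+~~
~~~++~~
~~~~~~~
~~~~~~~
9) ~~~~~~~
~~~~~~~
~~++~~~
~~<++~~
~~~++~~
~~~~~~~
~~~~~~~
10) ~~~~~~~
~~~~~~~
~~++~~~
~~~++~~
~~v++~~
~~~~~~~
~~~~~~~
11) ~~~~~~~
~~~~~~~
~~++~~~
~~~++~~
~<+++~~
~~~~~~~
~~~~~~~
12) ~~~~~~~
~~~~~~~
~~++~~~
~^~++~~
~++++~~
~~~~~~~
~~~~~~~
13) ~~~~~~~
~~~~~~~
~~++~~~
~+>++~~
~++++~~
~~~~~~~
~~~~~~~
14) ~~~~~~~
~~~~~~~
~~++~~~
~++++~~
~+v++~~
~~~~~~~
~~~~~~~
15) ~~~~~~~
~~~~~~~
~~++~~~
~++++~~
~+~>+~~
~~~~~~~
~~~~~~~
16) ~~~~~~~
~~~~~~~
~~++~~~
~++^+~~
~+~~+~~
~~~~~~~
~~~~~~~
17) ~~~~~~~
~~~~~~~
~~++~~~
~+<~+~~
~+~~+~~
~~~~~~~
~~~~~~~
18) ~~~~~~~
~~~~~~~
~~++~~~
~+~~+~~
~+v~+~~
~~~~~~~
~~~~~~~
19) ~~~~~~~
~~~~~~~
~~++~~~
~+~~+~~
~<+~+~~
~~~~~~~
~~~~~~~
20) ~~~~~~~
~~~~~~~
~~++~~~
~+~~+~~
~~+~+~~
~v~~~~~
~~~~~~~
21) ~~~~~~~
~~~~~~~
~~++~~~
~+~~+~~
~~+~+~~
<+~~~~~
~~~~~~~
22) ~~~~~~~
~~~~~~~
~~++~~~
~+~~+~~
^~+~+~~
++~~~~~
~~~~~~~
23) ~~~~~~~
~~~~~~~
~~++~~~
~+~~+~~
+>+~+~~
++~~~~~
~~~~~~~
24) ~~~~~~~
~~~~~~~
~~++~~~
~+~~+~~
+++~+~~
+v~~~~~
~~~~~~~
25) ~~~~~~~
~~~~~~~
~~++~~~
~+~~+~~
+++~+~~
+~>~~~~
~~~~~~~
26) ~~~~~~~
~~~~~~~
~~++~~~
~+~~+~~
+++~+~~
+~+~~~~
~~v~~~~
27) ~~~~~~~
~~~~~~~
~~++~~~
~+~~+~~
+++~+~~
+~+~~~~
~<+~~~~
28) ~~~~~~~
~~~~~~~
~~++~~~
~+~~+~~
+++~+~~
+^+~~~~
~++~~~~
29) ~~~~~~~
~~~~~~~
~~++~~~
~+~~+~~
+++~+~~
++>~~~~
~++~~~~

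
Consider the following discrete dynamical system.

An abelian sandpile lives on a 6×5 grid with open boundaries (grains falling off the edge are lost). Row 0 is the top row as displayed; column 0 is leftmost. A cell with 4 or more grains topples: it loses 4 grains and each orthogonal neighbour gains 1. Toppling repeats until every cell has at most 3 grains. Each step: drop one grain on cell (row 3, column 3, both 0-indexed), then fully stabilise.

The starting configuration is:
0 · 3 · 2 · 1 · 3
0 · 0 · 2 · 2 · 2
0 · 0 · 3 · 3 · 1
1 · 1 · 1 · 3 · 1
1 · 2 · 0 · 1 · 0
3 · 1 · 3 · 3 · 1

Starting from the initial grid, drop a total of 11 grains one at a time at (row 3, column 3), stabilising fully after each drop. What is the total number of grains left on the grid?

k=0  0 · 3 · 2 · 1 · 3
0 · 0 · 2 · 2 · 2
0 · 0 · 3 · 3 · 1
1 · 1 · 1 · 3 · 1
1 · 2 · 0 · 1 · 0
3 · 1 · 3 · 3 · 1
k=1  0 · 3 · 2 · 1 · 3
0 · 0 · 3 · 3 · 2
0 · 1 · 0 · 1 · 2
1 · 1 · 3 · 1 · 2
1 · 2 · 0 · 2 · 0
3 · 1 · 3 · 3 · 1
k=2  0 · 3 · 2 · 1 · 3
0 · 0 · 3 · 3 · 2
0 · 1 · 0 · 1 · 2
1 · 1 · 3 · 2 · 2
1 · 2 · 0 · 2 · 0
3 · 1 · 3 · 3 · 1
k=3  0 · 3 · 2 · 1 · 3
0 · 0 · 3 · 3 · 2
0 · 1 · 0 · 1 · 2
1 · 1 · 3 · 3 · 2
1 · 2 · 0 · 2 · 0
3 · 1 · 3 · 3 · 1
k=4  0 · 3 · 2 · 1 · 3
0 · 0 · 3 · 3 · 2
0 · 1 · 1 · 2 · 2
1 · 2 · 0 · 1 · 3
1 · 2 · 1 · 3 · 0
3 · 1 · 3 · 3 · 1
k=5  0 · 3 · 2 · 1 · 3
0 · 0 · 3 · 3 · 2
0 · 1 · 1 · 2 · 2
1 · 2 · 0 · 2 · 3
1 · 2 · 1 · 3 · 0
3 · 1 · 3 · 3 · 1
k=6  0 · 3 · 2 · 1 · 3
0 · 0 · 3 · 3 · 2
0 · 1 · 1 · 2 · 2
1 · 2 · 0 · 3 · 3
1 · 2 · 1 · 3 · 0
3 · 1 · 3 · 3 · 1
k=7  0 · 3 · 2 · 1 · 3
0 · 0 · 3 · 3 · 2
0 · 1 · 1 · 3 · 3
1 · 2 · 1 · 2 · 0
1 · 2 · 3 · 1 · 2
3 · 2 · 0 · 1 · 2
k=8  0 · 3 · 2 · 1 · 3
0 · 0 · 3 · 3 · 2
0 · 1 · 1 · 3 · 3
1 · 2 · 1 · 3 · 0
1 · 2 · 3 · 1 · 2
3 · 2 · 0 · 1 · 2
k=9  0 · 3 · 3 · 3 · 0
0 · 1 · 0 · 2 · 1
0 · 1 · 3 · 2 · 1
1 · 2 · 2 · 1 · 2
1 · 2 · 3 · 2 · 2
3 · 2 · 0 · 1 · 2
k=10  0 · 3 · 3 · 3 · 0
0 · 1 · 0 · 2 · 1
0 · 1 · 3 · 2 · 1
1 · 2 · 2 · 2 · 2
1 · 2 · 3 · 2 · 2
3 · 2 · 0 · 1 · 2
k=11  0 · 3 · 3 · 3 · 0
0 · 1 · 0 · 2 · 1
0 · 1 · 3 · 2 · 1
1 · 2 · 2 · 3 · 2
1 · 2 · 3 · 2 · 2
3 · 2 · 0 · 1 · 2

48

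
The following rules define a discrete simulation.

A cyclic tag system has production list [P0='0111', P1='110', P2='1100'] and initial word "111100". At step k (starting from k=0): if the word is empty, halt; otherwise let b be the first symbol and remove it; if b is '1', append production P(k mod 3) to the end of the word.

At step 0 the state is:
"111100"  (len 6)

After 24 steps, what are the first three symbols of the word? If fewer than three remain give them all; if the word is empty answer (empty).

step 0: "111100"  (len 6)
step 1: "111000111"  (len 9)
step 2: "11000111110"  (len 11)
step 3: "10001111101100"  (len 14)
step 4: "00011111011000111"  (len 17)
step 5: "0011111011000111"  (len 16)
step 6: "011111011000111"  (len 15)
step 7: "11111011000111"  (len 14)
step 8: "1111011000111110"  (len 16)
step 9: "1110110001111101100"  (len 19)
step 10: "1101100011111011000111"  (len 22)
step 11: "101100011111011000111110"  (len 24)
step 12: "011000111110110001111101100"  (len 27)
step 13: "11000111110110001111101100"  (len 26)
step 14: "1000111110110001111101100110"  (len 28)
step 15: "0001111101100011111011001101100"  (len 31)
step 16: "001111101100011111011001101100"  (len 30)
step 17: "01111101100011111011001101100"  (len 29)
step 18: "1111101100011111011001101100"  (len 28)
step 19: "1111011000111110110011011000111"  (len 31)
step 20: "111011000111110110011011000111110"  (len 33)
step 21: "110110001111101100110110001111101100"  (len 36)
step 22: "101100011111011001101100011111011000111"  (len 39)
step 23: "01100011111011001101100011111011000111110"  (len 41)
step 24: "1100011111011001101100011111011000111110"  (len 40)

110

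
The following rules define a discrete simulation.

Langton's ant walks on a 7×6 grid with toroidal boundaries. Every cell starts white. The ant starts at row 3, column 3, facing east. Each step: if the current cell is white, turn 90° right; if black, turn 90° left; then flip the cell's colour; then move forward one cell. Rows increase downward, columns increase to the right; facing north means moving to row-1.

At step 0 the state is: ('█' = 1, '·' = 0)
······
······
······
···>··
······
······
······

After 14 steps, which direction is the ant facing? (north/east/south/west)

gen 0: ······
······
······
···>··
······
······
······
gen 1: ······
······
······
···█··
···v··
······
······
gen 2: ······
······
······
···█··
··<█··
······
······
gen 3: ······
······
······
··^█··
··██··
······
······
gen 4: ······
······
······
··█>··
··██··
······
······
gen 5: ······
······
···^··
··█···
··██··
······
······
gen 6: ······
······
···█>·
··█···
··██··
······
······
gen 7: ······
······
···██·
··█·v·
··██··
······
······
gen 8: ······
······
···██·
··█<█·
··██··
······
······
gen 9: ······
······
···^█·
··███·
··██··
······
······
gen 10: ······
······
··<·█·
··███·
··██··
······
······
gen 11: ······
··^···
··█·█·
··███·
··██··
······
······
gen 12: ······
··█>··
··█·█·
··███·
··██··
······
······
gen 13: ······
··██··
··█v█·
··███·
··██··
······
······
gen 14: ······
··██··
··<██·
··███·
··██··
······
······

west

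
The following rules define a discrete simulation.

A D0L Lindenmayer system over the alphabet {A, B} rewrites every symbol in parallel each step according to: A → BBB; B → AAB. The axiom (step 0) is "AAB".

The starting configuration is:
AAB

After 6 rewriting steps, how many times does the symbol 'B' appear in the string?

1261

gen 0: AAB
gen 1: BBBBBBAAB
gen 2: AABAABAABAABAABAABBBBBBBAAB
gen 3: BBBBBBAABBBBBBBAABBBBBBBAABBBBBBBAABBBBBBBAABBBBBBBAABAABAABAABAABAABAABBBBBBBAAB
gen 4: AABAABAABAABAABAABBBBBBBAABAABAABAABAABAABAABBBBBBBAABAABA…BAABBBBBBBAABBBBBBBAABBBBBBBAABAABAABAABAABAABAABBBBBBBAAB  (len 243)
gen 5: BBBBBBAABBBBBBBAABBBBBBBAABBBBBBBAABBBBBBBAABBBBBBBAABAABA…BAABBBBBBBAABBBBBBBAABBBBBBBAABAABAABAABAABAABAABBBBBBBAAB  (len 729)
gen 6: AABAABAABAABAABAABBBBBBBAABAABAABAABAABAABAABBBBBBBAABAABA…BAABBBBBBBAABBBBBBBAABBBBBBBAABAABAABAABAABAABAABBBBBBBAAB  (len 2187)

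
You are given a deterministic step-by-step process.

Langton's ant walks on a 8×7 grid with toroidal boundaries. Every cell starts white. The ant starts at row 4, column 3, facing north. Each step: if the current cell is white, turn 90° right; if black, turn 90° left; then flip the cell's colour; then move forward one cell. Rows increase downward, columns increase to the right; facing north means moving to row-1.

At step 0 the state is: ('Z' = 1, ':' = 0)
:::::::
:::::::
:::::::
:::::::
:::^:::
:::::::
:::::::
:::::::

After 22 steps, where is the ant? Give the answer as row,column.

gen 0: :::::::
:::::::
:::::::
:::::::
:::^:::
:::::::
:::::::
:::::::
gen 1: :::::::
:::::::
:::::::
:::::::
:::Z>::
:::::::
:::::::
:::::::
gen 2: :::::::
:::::::
:::::::
:::::::
:::ZZ::
::::v::
:::::::
:::::::
gen 3: :::::::
:::::::
:::::::
:::::::
:::ZZ::
:::<Z::
:::::::
:::::::
gen 4: :::::::
:::::::
:::::::
:::::::
:::^Z::
:::ZZ::
:::::::
:::::::
gen 5: :::::::
:::::::
:::::::
:::::::
::<:Z::
:::ZZ::
:::::::
:::::::
gen 6: :::::::
:::::::
:::::::
::^::::
::Z:Z::
:::ZZ::
:::::::
:::::::
gen 7: :::::::
:::::::
:::::::
::Z>:::
::Z:Z::
:::ZZ::
:::::::
:::::::
gen 8: :::::::
:::::::
:::::::
::ZZ:::
::ZvZ::
:::ZZ::
:::::::
:::::::
gen 9: :::::::
:::::::
:::::::
::ZZ:::
::<ZZ::
:::ZZ::
:::::::
:::::::
gen 10: :::::::
:::::::
:::::::
::ZZ:::
:::ZZ::
::vZZ::
:::::::
:::::::
gen 11: :::::::
:::::::
:::::::
::ZZ:::
:::ZZ::
:<ZZZ::
:::::::
:::::::
gen 12: :::::::
:::::::
:::::::
::ZZ:::
:^:ZZ::
:ZZZZ::
:::::::
:::::::
gen 13: :::::::
:::::::
:::::::
::ZZ:::
:Z>ZZ::
:ZZZZ::
:::::::
:::::::
gen 14: :::::::
:::::::
:::::::
::ZZ:::
:ZZZZ::
:ZvZZ::
:::::::
:::::::
gen 15: :::::::
:::::::
:::::::
::ZZ:::
:ZZZZ::
:Z:>Z::
:::::::
:::::::
gen 16: :::::::
:::::::
:::::::
::ZZ:::
:ZZ^Z::
:Z::Z::
:::::::
:::::::
gen 17: :::::::
:::::::
:::::::
::ZZ:::
:Z<:Z::
:Z::Z::
:::::::
:::::::
gen 18: :::::::
:::::::
:::::::
::ZZ:::
:Z::Z::
:Zv:Z::
:::::::
:::::::
gen 19: :::::::
:::::::
:::::::
::ZZ:::
:Z::Z::
:<Z:Z::
:::::::
:::::::
gen 20: :::::::
:::::::
:::::::
::ZZ:::
:Z::Z::
::Z:Z::
:v:::::
:::::::
gen 21: :::::::
:::::::
:::::::
::ZZ:::
:Z::Z::
::Z:Z::
<Z:::::
:::::::
gen 22: :::::::
:::::::
:::::::
::ZZ:::
:Z::Z::
^:Z:Z::
ZZ:::::
:::::::

5,0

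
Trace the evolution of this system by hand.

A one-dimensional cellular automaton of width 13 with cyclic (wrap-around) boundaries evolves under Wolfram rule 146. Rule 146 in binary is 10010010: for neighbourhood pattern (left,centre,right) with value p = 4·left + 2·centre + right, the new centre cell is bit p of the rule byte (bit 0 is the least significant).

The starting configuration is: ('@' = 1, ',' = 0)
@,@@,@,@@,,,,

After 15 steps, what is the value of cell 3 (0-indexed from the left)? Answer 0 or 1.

0

[0] @,@@,@,@@,,,,
[1] ,,,,,,,,,@,,@
[2] @,,,,,,,@,@@,
[3] ,@,,,,,@,,,,,
[4] @,@,,,@,@,,,,
[5] ,,,@,@,,,@,,@
[6] @,@,,,@,@,@@,
[7] ,,,@,@,,,,,,,
[8] ,,@,,,@,,,,,,
[9] ,@,@,@,@,,,,,
[10] @,,,,,,,@,,,,
[11] ,@,,,,,@,@,,@
[12] ,,@,,,@,,,@@,
[13] ,@,@,@,@,@,,@
[14] ,,,,,,,,,,@@,
[15] ,,,,,,,,,@,,@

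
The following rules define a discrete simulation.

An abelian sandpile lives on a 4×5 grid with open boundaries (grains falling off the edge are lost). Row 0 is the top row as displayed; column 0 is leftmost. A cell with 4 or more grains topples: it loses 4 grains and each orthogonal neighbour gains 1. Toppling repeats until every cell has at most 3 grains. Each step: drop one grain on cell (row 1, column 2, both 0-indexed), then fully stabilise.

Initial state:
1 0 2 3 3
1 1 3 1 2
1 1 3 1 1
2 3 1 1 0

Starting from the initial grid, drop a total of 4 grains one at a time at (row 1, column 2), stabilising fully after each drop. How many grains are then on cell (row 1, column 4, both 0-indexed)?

k=0  1 0 2 3 3
1 1 3 1 2
1 1 3 1 1
2 3 1 1 0
k=1  1 0 3 3 3
1 2 1 2 2
1 2 0 2 1
2 3 2 1 0
k=2  1 0 3 3 3
1 2 2 2 2
1 2 0 2 1
2 3 2 1 0
k=3  1 0 3 3 3
1 2 3 2 2
1 2 0 2 1
2 3 2 1 0
k=4  1 1 1 2 1
1 3 2 1 0
1 2 1 3 2
2 3 2 1 0

0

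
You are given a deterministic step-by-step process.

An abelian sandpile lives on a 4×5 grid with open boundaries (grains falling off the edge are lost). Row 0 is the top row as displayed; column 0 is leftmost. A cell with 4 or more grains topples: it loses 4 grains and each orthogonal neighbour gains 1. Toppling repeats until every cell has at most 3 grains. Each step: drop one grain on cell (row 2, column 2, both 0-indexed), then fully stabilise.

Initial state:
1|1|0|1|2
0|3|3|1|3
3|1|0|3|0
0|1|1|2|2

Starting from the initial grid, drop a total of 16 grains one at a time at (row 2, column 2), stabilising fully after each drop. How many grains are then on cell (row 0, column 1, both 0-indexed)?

2

[0] 1|1|0|1|2
0|3|3|1|3
3|1|0|3|0
0|1|1|2|2
[1] 1|1|0|1|2
0|3|3|1|3
3|1|1|3|0
0|1|1|2|2
[2] 1|1|0|1|2
0|3|3|1|3
3|1|2|3|0
0|1|1|2|2
[3] 1|1|0|1|2
0|3|3|1|3
3|1|3|3|0
0|1|1|2|2
[4] 1|2|1|1|2
1|0|1|3|3
3|3|2|0|1
0|1|2|3|2
[5] 1|2|1|1|2
1|0|1|3|3
3|3|3|0|1
0|1|2|3|2
[6] 1|2|1|1|2
2|1|2|3|3
0|1|1|1|1
1|2|3|3|2
[7] 1|2|1|1|2
2|1|2|3|3
0|1|2|1|1
1|2|3|3|2
[8] 1|2|1|1|2
2|1|2|3|3
0|1|3|1|1
1|2|3|3|2
[9] 1|2|1|1|2
2|1|3|3|3
0|2|1|3|1
1|3|1|0|3
[10] 1|2|1|1|2
2|1|3|3|3
0|2|2|3|1
1|3|1|0|3
[11] 1|2|1|1|2
2|1|3|3|3
0|2|3|3|1
1|3|1|0|3
[12] 1|2|2|2|3
2|2|1|2|0
0|3|2|1|3
1|3|2|1|3
[13] 1|2|2|2|3
2|2|1|2|0
0|3|3|1|3
1|3|2|1|3
[14] 1|2|2|2|3
2|3|2|2|0
1|1|2|2|3
2|1|0|2|3
[15] 1|2|2|2|3
2|3|2|2|0
1|1|3|2|3
2|1|0|2|3
[16] 1|2|2|2|3
2|3|3|2|0
1|2|0|3|3
2|1|1|2|3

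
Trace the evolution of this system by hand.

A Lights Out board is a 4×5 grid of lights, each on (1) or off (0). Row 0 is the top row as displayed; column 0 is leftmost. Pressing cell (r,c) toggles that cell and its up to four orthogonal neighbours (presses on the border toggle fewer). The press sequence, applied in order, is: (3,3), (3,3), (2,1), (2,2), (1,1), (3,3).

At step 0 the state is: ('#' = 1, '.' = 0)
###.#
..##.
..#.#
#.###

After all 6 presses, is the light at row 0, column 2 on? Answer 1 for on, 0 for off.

0) ###.#
..##.
..#.#
#.###
1) ###.#
..##.
..###
#....
2) ###.#
..##.
..#.#
#.###
3) ###.#
.###.
##..#
#####
4) ###.#
.#.#.
#.###
##.##
5) #.#.#
#.##.
#####
##.##
6) #.#.#
#.##.
###.#
###..

1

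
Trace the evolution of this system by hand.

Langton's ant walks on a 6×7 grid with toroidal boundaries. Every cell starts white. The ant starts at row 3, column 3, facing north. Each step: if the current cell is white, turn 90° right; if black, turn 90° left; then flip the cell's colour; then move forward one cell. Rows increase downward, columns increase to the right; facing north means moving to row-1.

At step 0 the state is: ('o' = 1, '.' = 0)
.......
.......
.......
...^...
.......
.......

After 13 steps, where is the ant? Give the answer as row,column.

3,2

gen 0: .......
.......
.......
...^...
.......
.......
gen 1: .......
.......
.......
...o>..
.......
.......
gen 2: .......
.......
.......
...oo..
....v..
.......
gen 3: .......
.......
.......
...oo..
...<o..
.......
gen 4: .......
.......
.......
...^o..
...oo..
.......
gen 5: .......
.......
.......
..<.o..
...oo..
.......
gen 6: .......
.......
..^....
..o.o..
...oo..
.......
gen 7: .......
.......
..o>...
..o.o..
...oo..
.......
gen 8: .......
.......
..oo...
..ovo..
...oo..
.......
gen 9: .......
.......
..oo...
..<oo..
...oo..
.......
gen 10: .......
.......
..oo...
...oo..
..voo..
.......
gen 11: .......
.......
..oo...
...oo..
.<ooo..
.......
gen 12: .......
.......
..oo...
.^.oo..
.oooo..
.......
gen 13: .......
.......
..oo...
.o>oo..
.oooo..
.......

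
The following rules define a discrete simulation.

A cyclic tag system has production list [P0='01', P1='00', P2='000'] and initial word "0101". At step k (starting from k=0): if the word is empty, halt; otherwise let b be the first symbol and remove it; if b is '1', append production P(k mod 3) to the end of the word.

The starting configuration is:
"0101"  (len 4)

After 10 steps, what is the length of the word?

0

gen 0: "0101"  (len 4)
gen 1: "101"  (len 3)
gen 2: "0100"  (len 4)
gen 3: "100"  (len 3)
gen 4: "0001"  (len 4)
gen 5: "001"  (len 3)
gen 6: "01"  (len 2)
gen 7: "1"  (len 1)
gen 8: "00"  (len 2)
gen 9: "0"  (len 1)
gen 10: (halted — word empty)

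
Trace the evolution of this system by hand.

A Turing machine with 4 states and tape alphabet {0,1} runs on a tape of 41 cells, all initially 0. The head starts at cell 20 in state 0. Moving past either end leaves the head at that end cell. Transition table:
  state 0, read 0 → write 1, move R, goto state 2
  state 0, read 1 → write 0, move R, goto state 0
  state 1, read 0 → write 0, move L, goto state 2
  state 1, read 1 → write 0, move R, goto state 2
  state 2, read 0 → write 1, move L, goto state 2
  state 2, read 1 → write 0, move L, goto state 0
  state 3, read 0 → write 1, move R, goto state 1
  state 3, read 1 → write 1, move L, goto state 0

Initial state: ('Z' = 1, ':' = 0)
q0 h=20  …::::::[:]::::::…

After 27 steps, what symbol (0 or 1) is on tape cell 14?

k=0  q0 h=20  …::::::[:]::::::…
k=1  q2 h=21  …:::::Z[:]::::::…
k=2  q2 h=20  …::::::[Z]Z:::::…
k=3  q0 h=19  …::::::[:]:Z::::…
k=4  q2 h=20  …:::::Z[:]Z:::::…
k=5  q2 h=19  …::::::[Z]ZZ::::…
k=6  q0 h=18  …::::::[:]:ZZ:::…
k=7  q2 h=19  …:::::Z[:]ZZ::::…
k=8  q2 h=18  …::::::[Z]ZZZ:::…
k=9  q0 h=17  …::::::[:]:ZZZ::…
k=10  q2 h=18  …:::::Z[:]ZZZ:::…
k=11  q2 h=17  …::::::[Z]ZZZZ::…
k=12  q0 h=16  …::::::[:]:ZZZZ:…
k=13  q2 h=17  …:::::Z[:]ZZZZ::…
k=14  q2 h=16  …::::::[Z]ZZZZZ:…
k=15  q0 h=15  …::::::[:]:ZZZZZ…
k=16  q2 h=16  …:::::Z[:]ZZZZZ:…
k=17  q2 h=15  …::::::[Z]ZZZZZZ…
k=18  q0 h=14  …::::::[:]:ZZZZZ…
k=19  q2 h=15  …:::::Z[:]ZZZZZZ…
k=20  q2 h=14  …::::::[Z]ZZZZZZ…
k=21  q0 h=13  …::::::[:]:ZZZZZ…
k=22  q2 h=14  …:::::Z[:]ZZZZZZ…
k=23  q2 h=13  …::::::[Z]ZZZZZZ…
k=24  q0 h=12  …::::::[:]:ZZZZZ…
k=25  q2 h=13  …:::::Z[:]ZZZZZZ…
k=26  q2 h=12  …::::::[Z]ZZZZZZ…
k=27  q0 h=11  …::::::[:]:ZZZZZ…

1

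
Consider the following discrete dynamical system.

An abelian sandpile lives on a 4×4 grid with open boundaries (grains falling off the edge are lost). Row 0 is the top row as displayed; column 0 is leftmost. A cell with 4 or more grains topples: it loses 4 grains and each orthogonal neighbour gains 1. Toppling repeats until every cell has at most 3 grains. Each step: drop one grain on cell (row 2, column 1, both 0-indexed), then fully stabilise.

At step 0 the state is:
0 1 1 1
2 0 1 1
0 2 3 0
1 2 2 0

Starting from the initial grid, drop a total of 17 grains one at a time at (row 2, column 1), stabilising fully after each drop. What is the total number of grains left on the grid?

gen 0: 0 1 1 1
2 0 1 1
0 2 3 0
1 2 2 0
gen 1: 0 1 1 1
2 0 1 1
0 3 3 0
1 2 2 0
gen 2: 0 1 1 1
2 1 2 1
1 1 0 1
1 3 3 0
gen 3: 0 1 1 1
2 1 2 1
1 2 0 1
1 3 3 0
gen 4: 0 1 1 1
2 1 2 1
1 3 0 1
1 3 3 0
gen 5: 0 1 1 1
2 2 2 1
2 1 2 1
2 1 0 1
gen 6: 0 1 1 1
2 2 2 1
2 2 2 1
2 1 0 1
gen 7: 0 1 1 1
2 2 2 1
2 3 2 1
2 1 0 1
gen 8: 0 1 1 1
2 3 2 1
3 0 3 1
2 2 0 1
gen 9: 0 1 1 1
2 3 2 1
3 1 3 1
2 2 0 1
gen 10: 0 1 1 1
2 3 2 1
3 2 3 1
2 2 0 1
gen 11: 0 1 1 1
2 3 2 1
3 3 3 1
2 2 0 1
gen 12: 1 2 2 1
0 2 0 2
1 3 1 2
3 3 1 1
gen 13: 1 2 2 1
0 3 0 2
3 1 2 2
0 1 2 1
gen 14: 1 2 2 1
0 3 0 2
3 2 2 2
0 1 2 1
gen 15: 1 2 2 1
0 3 0 2
3 3 2 2
0 1 2 1
gen 16: 1 3 2 1
2 0 1 2
0 2 3 2
1 2 2 1
gen 17: 1 3 2 1
2 0 1 2
0 3 3 2
1 2 2 1

26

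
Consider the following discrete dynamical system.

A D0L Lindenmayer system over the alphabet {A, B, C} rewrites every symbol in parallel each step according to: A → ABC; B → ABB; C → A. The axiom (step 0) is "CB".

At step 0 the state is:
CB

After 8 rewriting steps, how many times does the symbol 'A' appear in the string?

1792

k=0  CB
k=1  AABB
k=2  ABCABCABBABB
k=3  ABCABBAABCABBAABCABBABBABCABBABB
k=4  ABCABBAABCABBABBABCABCABBAABCABBABBABCABCABBAABCABBABBABCABBABBABCABBAABCABBABBABCABBABB
k=5  ABCABBAABCABBABBABCABCABBAABCABBABBABCABBABBABCABBAABCABBA…BBABBABCABCABBAABCABBABBABCABBABBABCABBAABCABBABBABCABBABB  (len 240)
k=6  ABCABBAABCABBABBABCABCABBAABCABBABBABCABBABBABCABBAABCABBA…BBABBABCABCABBAABCABBABBABCABBABBABCABBAABCABBABBABCABBABB  (len 656)
k=7  ABCABBAABCABBABBABCABCABBAABCABBABBABCABBABBABCABBAABCABBA…BBABBABCABCABBAABCABBABBABCABBABBABCABBAABCABBABBABCABBABB  (len 1792)
k=8  ABCABBAABCABBABBABCABCABBAABCABBABBABCABBABBABCABBAABCABBA…BBABBABCABCABBAABCABBABBABCABBABBABCABBAABCABBABBABCABBABB  (len 4896)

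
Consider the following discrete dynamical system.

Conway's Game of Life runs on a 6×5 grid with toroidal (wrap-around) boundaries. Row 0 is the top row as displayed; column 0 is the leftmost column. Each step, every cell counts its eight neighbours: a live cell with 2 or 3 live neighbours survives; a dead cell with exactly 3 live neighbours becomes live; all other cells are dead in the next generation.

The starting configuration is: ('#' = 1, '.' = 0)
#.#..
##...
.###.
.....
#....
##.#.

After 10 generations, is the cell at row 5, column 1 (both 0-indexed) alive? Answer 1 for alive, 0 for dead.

gen 0: #.#..
##...
.###.
.....
#....
##.#.
gen 1: ..#..
#..##
###..
.##..
##..#
#.#..
gen 2: #.#..
#..##
.....
...##
...##
#.###
gen 3: ..#..
##.##
#....
...##
.....
#.#..
gen 4: ..#..
#####
.##..
....#
...##
.#...
gen 5: ....#
#...#
.....
#.#.#
#..##
..##.
gen 6: #...#
#...#
.#.#.
##...
#....
#.#..
gen 7: ...#.
.#.#.
.##..
###.#
#...#
#....
gen 8: ..#.#
.#.#.
....#
..#.#
...#.
#....
gen 9: #####
#.###
#.#.#
....#
...##
...##
gen 10: .....
.....
..#..
.....
#....
.#...

1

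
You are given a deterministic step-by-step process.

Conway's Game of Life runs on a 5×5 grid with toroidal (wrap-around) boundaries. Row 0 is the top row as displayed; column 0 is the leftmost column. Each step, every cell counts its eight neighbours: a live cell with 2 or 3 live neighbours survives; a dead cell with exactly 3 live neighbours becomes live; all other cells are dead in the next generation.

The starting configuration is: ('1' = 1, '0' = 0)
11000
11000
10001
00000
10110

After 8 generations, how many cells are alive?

1

step 0: 11000
11000
10001
00000
10110
step 1: 00000
00000
11001
11010
10101
step 2: 00000
10000
01101
00010
10111
step 3: 11010
11000
11111
00000
00111
step 4: 00010
00000
00111
00000
11111
step 5: 11010
00101
00010
00000
11111
step 6: 00000
11101
00010
11000
00010
step 7: 11111
11111
00010
00101
00000
step 8: 00000
00000
00000
00010
00000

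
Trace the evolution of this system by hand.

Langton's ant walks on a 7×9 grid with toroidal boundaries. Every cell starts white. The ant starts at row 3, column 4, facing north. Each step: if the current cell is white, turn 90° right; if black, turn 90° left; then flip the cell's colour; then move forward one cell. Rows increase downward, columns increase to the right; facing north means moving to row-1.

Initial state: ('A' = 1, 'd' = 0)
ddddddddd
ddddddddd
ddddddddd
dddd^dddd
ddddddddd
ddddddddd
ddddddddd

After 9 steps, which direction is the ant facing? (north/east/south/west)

0) ddddddddd
ddddddddd
ddddddddd
dddd^dddd
ddddddddd
ddddddddd
ddddddddd
1) ddddddddd
ddddddddd
ddddddddd
ddddA>ddd
ddddddddd
ddddddddd
ddddddddd
2) ddddddddd
ddddddddd
ddddddddd
ddddAAddd
dddddvddd
ddddddddd
ddddddddd
3) ddddddddd
ddddddddd
ddddddddd
ddddAAddd
dddd<Addd
ddddddddd
ddddddddd
4) ddddddddd
ddddddddd
ddddddddd
dddd^Addd
ddddAAddd
ddddddddd
ddddddddd
5) ddddddddd
ddddddddd
ddddddddd
ddd<dAddd
ddddAAddd
ddddddddd
ddddddddd
6) ddddddddd
ddddddddd
ddd^ddddd
dddAdAddd
ddddAAddd
ddddddddd
ddddddddd
7) ddddddddd
ddddddddd
dddA>dddd
dddAdAddd
ddddAAddd
ddddddddd
ddddddddd
8) ddddddddd
ddddddddd
dddAAdddd
dddAvAddd
ddddAAddd
ddddddddd
ddddddddd
9) ddddddddd
ddddddddd
dddAAdddd
ddd<AAddd
ddddAAddd
ddddddddd
ddddddddd

west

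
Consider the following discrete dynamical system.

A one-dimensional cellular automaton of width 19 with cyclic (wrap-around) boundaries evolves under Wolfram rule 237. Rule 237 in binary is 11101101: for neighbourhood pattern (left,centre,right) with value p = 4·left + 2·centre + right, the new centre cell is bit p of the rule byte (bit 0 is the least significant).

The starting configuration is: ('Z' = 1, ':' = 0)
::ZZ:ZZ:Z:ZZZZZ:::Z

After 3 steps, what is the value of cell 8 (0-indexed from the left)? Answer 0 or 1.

k=0  ::ZZ:ZZ:Z:ZZZZZ:::Z
k=1  ::ZZZZZZZZZZZZZ:Z:Z
k=2  ::ZZZZZZZZZZZZZZZZZ
k=3  ::ZZZZZZZZZZZZZZZZZ

1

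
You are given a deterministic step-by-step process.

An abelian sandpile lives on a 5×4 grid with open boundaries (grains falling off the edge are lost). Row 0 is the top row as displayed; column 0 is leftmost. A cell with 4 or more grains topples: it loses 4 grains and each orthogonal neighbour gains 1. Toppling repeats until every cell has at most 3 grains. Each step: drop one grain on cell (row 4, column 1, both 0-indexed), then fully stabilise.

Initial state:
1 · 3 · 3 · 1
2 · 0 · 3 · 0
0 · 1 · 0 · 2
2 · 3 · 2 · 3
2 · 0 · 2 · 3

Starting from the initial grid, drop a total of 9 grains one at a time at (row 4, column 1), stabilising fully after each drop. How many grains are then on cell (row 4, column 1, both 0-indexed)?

1

[0] 1 · 3 · 3 · 1
2 · 0 · 3 · 0
0 · 1 · 0 · 2
2 · 3 · 2 · 3
2 · 0 · 2 · 3
[1] 1 · 3 · 3 · 1
2 · 0 · 3 · 0
0 · 1 · 0 · 2
2 · 3 · 2 · 3
2 · 1 · 2 · 3
[2] 1 · 3 · 3 · 1
2 · 0 · 3 · 0
0 · 1 · 0 · 2
2 · 3 · 2 · 3
2 · 2 · 2 · 3
[3] 1 · 3 · 3 · 1
2 · 0 · 3 · 0
0 · 1 · 0 · 2
2 · 3 · 2 · 3
2 · 3 · 2 · 3
[4] 1 · 3 · 3 · 1
2 · 0 · 3 · 0
0 · 2 · 0 · 2
3 · 0 · 3 · 3
3 · 1 · 3 · 3
[5] 1 · 3 · 3 · 1
2 · 0 · 3 · 0
0 · 2 · 0 · 2
3 · 0 · 3 · 3
3 · 2 · 3 · 3
[6] 1 · 3 · 3 · 1
2 · 0 · 3 · 0
0 · 2 · 0 · 2
3 · 0 · 3 · 3
3 · 3 · 3 · 3
[7] 1 · 3 · 3 · 1
2 · 0 · 3 · 0
1 · 2 · 1 · 3
0 · 3 · 1 · 1
1 · 2 · 2 · 1
[8] 1 · 3 · 3 · 1
2 · 0 · 3 · 0
1 · 2 · 1 · 3
0 · 3 · 1 · 1
1 · 3 · 2 · 1
[9] 1 · 3 · 3 · 1
2 · 0 · 3 · 0
1 · 3 · 1 · 3
1 · 0 · 2 · 1
2 · 1 · 3 · 1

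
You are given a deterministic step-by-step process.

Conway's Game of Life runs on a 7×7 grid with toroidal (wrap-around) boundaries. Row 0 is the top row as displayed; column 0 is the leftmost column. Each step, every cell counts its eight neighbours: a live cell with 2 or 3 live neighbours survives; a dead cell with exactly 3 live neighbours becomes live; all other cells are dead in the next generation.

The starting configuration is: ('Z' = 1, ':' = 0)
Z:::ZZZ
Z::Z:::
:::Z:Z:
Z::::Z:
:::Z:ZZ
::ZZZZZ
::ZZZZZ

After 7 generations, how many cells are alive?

3

k=0  Z:::ZZZ
Z::Z:::
:::Z:Z:
Z::::Z:
:::Z:ZZ
::ZZZZZ
::ZZZZZ
k=1  ZZZ::::
Z::Z:::
:::::::
:::::Z:
Z:ZZ:::
Z::::::
:ZZ::::
k=2  Z::Z:::
Z:Z::::
:::::::
:::::::
:Z::::Z
Z::Z:::
::Z::::
k=3  ::ZZ:::
:Z:::::
:::::::
:::::::
Z::::::
ZZZ::::
:ZZZ:::
k=4  :::Z:::
::Z::::
:::::::
:::::::
Z::::::
Z::Z:::
Z::::::
k=5  :::::::
:::::::
:::::::
:::::::
:::::::
ZZ::::Z
:::::::
k=6  :::::::
:::::::
:::::::
:::::::
Z::::::
Z::::::
Z::::::
k=7  :::::::
:::::::
:::::::
:::::::
:::::::
ZZ::::Z
:::::::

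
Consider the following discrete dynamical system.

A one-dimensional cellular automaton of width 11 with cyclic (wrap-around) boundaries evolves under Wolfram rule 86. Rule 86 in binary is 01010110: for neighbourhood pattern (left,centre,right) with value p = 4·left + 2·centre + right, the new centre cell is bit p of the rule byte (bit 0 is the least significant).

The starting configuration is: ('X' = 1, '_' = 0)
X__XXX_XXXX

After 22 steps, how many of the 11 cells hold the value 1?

step 0: X__XXX_XXXX
step 1: XXX__X_____
step 2: __XXXXX___X
step 3: XX____XX_XX
step 4: _XX__X_X___
step 5: X_XXXX_XX__
step 6: X____X__XXX
step 7: XX__XXXX___
step 8: _XXX___XX_X
step 9: ___XX_X_X_X
step 10: X_X_X_X_X_X
step 11: X_X_X_X_X__
step 12: X_X_X_X_XXX
step 13: X_X_X_X____
step 14: X_X_X_XX__X
step 15: X_X_X__XXX_
step 16: X_X_XXX__X_
step 17: X_X___XXXX_
step 18: X_XX_X___X_
step 19: X__X_XX_XX_
step 20: XXXX__X__X_
step 21: ___XXXXXXX_
step 22: __X______XX

3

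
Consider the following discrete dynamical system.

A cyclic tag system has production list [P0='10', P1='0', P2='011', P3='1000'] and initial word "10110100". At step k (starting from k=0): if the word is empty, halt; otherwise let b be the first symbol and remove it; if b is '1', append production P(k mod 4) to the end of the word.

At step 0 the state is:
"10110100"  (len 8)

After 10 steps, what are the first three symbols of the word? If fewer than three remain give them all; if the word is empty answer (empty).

[0] "10110100"  (len 8)
[1] "011010010"  (len 9)
[2] "11010010"  (len 8)
[3] "1010010011"  (len 10)
[4] "0100100111000"  (len 13)
[5] "100100111000"  (len 12)
[6] "001001110000"  (len 12)
[7] "01001110000"  (len 11)
[8] "1001110000"  (len 10)
[9] "00111000010"  (len 11)
[10] "0111000010"  (len 10)

011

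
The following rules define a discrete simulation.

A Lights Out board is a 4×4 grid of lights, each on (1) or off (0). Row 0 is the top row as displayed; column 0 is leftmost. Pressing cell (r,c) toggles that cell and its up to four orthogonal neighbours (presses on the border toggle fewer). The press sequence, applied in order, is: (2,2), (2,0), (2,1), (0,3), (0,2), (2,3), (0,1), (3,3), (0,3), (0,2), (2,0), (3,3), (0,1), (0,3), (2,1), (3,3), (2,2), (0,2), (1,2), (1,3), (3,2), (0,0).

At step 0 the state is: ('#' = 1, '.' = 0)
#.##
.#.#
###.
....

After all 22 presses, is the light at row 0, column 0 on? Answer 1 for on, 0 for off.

0

t=0: #.##
.#.#
###.
....
t=1: #.##
.###
#..#
..#.
t=2: #.##
####
.#.#
#.#.
t=3: #.##
#.##
#.##
###.
t=4: #...
#.#.
#.##
###.
t=5: ####
#...
#.##
###.
t=6: ####
#..#
#...
####
t=7: ...#
##.#
#...
####
t=8: ...#
##.#
#..#
##..
t=9: ..#.
##..
#..#
##..
t=10: .#.#
###.
#..#
##..
t=11: .#.#
.##.
.#.#
.#..
t=12: .#.#
.##.
.#..
.###
t=13: #.##
..#.
.#..
.###
t=14: #...
..##
.#..
.###
t=15: #...
.###
#.#.
..##
t=16: #...
.###
#.##
....
t=17: #...
.#.#
##..
..#.
t=18: ####
.###
##..
..#.
t=19: ##.#
....
###.
..#.
t=20: ##..
..##
####
..#.
t=21: ##..
..##
##.#
.#.#
t=22: ....
#.##
##.#
.#.#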